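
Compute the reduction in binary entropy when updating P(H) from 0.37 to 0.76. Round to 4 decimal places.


H_before = -p*log2(p) - (1-p)*log2(1-p) for p=0.37: 0.9507
H_after for p=0.76: 0.795
Reduction = 0.9507 - 0.795 = 0.1556

0.1556


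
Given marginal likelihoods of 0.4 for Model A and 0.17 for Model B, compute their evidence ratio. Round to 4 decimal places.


Ratio = ML(A) / ML(B) = 0.4/0.17
= 2.3529

2.3529


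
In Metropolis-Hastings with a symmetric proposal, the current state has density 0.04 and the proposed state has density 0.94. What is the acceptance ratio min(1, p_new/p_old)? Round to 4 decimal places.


Ratio = p_new / p_old = 0.94 / 0.04 = 23.5
Acceptance = min(1, 23.5) = 1.0

1.0


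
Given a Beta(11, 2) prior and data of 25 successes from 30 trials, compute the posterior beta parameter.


Number of failures = 30 - 25 = 5
Posterior beta = 2 + 5 = 7

7


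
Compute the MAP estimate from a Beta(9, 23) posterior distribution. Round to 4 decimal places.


MAP = mode of Beta distribution
= (alpha - 1)/(alpha + beta - 2)
= (9-1)/(9+23-2)
= 8/30 = 0.2667

0.2667


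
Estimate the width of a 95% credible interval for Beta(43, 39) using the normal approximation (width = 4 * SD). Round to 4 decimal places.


For Beta(a,b): Var = ab/((a+b)^2(a+b+1))
Var = 0.003, SD = 0.0548
Approximate 95% CI width = 4 * 0.0548 = 0.2193

0.2193


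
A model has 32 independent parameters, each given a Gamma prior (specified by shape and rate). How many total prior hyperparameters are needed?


Each Gamma prior needs 2 hyperparameters (shape and rate).
Total = 2 * 32 = 64

64


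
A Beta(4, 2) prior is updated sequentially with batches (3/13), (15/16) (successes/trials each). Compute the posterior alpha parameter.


Sequential conjugate updating is equivalent to a single batch update.
Total successes across all batches = 18
alpha_posterior = alpha_prior + total_successes = 4 + 18
= 22

22


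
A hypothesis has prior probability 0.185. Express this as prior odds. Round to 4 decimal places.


Odds = P(H) / P(not H) = 0.185 / 0.815
= 0.227

0.227


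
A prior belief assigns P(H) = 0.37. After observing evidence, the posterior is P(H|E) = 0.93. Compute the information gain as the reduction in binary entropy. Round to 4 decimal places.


H(prior) = -0.37*log2(0.37) - 0.63*log2(0.63)
= 0.9507
H(post) = -0.93*log2(0.93) - 0.07*log2(0.07)
= 0.3659
IG = 0.9507 - 0.3659 = 0.5847

0.5847


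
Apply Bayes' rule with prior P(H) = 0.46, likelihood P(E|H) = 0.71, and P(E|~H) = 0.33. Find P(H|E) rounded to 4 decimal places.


Step 1: Compute marginal P(E) = P(E|H)P(H) + P(E|~H)P(~H)
= 0.71*0.46 + 0.33*0.54 = 0.5048
Step 2: P(H|E) = P(E|H)P(H)/P(E) = 0.3266/0.5048
= 0.647

0.647


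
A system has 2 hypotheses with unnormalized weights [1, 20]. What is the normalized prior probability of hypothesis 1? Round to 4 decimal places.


The normalized prior is the weight divided by the total.
Total weight = 21
P(H1) = 1 / 21 = 0.0476

0.0476


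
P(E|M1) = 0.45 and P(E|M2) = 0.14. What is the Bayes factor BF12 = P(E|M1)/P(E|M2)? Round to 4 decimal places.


Bayes factor BF12 = P(E|M1) / P(E|M2)
= 0.45 / 0.14
= 3.2143

3.2143


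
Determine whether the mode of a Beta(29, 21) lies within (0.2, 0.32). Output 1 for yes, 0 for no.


First find the mode: (a-1)/(a+b-2) = 0.5833
Is 0.5833 in (0.2, 0.32)? 0

0


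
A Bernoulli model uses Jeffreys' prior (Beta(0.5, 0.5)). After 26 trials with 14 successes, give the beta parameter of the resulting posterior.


Posterior = Beta(prior_alpha + successes, prior_beta + failures)
= Beta(0.5 + 14, 0.5 + 12)
Posterior beta = 0.5 + (n - k) = 0.5 + 12 = 12.5

12.5


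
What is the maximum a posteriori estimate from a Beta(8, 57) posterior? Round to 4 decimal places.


The MAP estimate equals the mode of the distribution.
Mode of Beta(a,b) = (a-1)/(a+b-2)
= 7/63
= 0.1111

0.1111


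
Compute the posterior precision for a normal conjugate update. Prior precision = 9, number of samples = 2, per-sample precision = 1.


tau_post = tau_0 + n * tau
= 9 + 2 * 1 = 11

11


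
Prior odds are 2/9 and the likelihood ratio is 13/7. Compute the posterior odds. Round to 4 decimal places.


Posterior odds = prior odds * likelihood ratio
= (2/9) * (13/7)
= 26 / 63
= 0.4127

0.4127


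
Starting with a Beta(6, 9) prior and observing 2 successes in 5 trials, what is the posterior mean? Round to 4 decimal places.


Posterior parameters: alpha = 6 + 2 = 8
beta = 9 + 3 = 12
Posterior mean = alpha / (alpha + beta) = 8 / 20
= 0.4

0.4


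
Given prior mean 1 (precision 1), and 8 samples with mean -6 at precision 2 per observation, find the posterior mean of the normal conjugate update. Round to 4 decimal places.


The posterior mean is a precision-weighted average of prior and data.
Post. prec. = 1 + 16 = 17
Post. mean = (1 + -96)/17 = -95/17 = -5.5882

-5.5882


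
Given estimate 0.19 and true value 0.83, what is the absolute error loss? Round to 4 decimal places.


Absolute error = |estimate - true|
= |-0.64| = 0.64

0.64


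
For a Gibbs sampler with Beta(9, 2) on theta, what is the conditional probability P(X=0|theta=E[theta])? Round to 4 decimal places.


E[theta] = 9/(9+2) = 0.8182
P(X=0|theta) = 1 - theta = 0.1818

0.1818


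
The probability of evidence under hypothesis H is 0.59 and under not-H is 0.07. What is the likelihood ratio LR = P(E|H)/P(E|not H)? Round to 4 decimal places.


LR = 0.59 / 0.07
= 8.4286

8.4286


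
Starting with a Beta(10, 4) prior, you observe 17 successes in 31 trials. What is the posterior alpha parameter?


For a Beta-Binomial conjugate model:
Posterior alpha = prior alpha + number of successes
= 10 + 17 = 27

27


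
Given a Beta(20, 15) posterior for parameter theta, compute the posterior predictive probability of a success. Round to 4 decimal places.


For a Beta-Bernoulli model, the predictive probability is the mean:
P(success) = 20/(20+15) = 20/35 = 0.5714

0.5714


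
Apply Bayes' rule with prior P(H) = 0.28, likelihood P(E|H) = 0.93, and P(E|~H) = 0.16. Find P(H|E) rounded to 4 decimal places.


Step 1: Compute marginal P(E) = P(E|H)P(H) + P(E|~H)P(~H)
= 0.93*0.28 + 0.16*0.72 = 0.3756
Step 2: P(H|E) = P(E|H)P(H)/P(E) = 0.2604/0.3756
= 0.6933

0.6933


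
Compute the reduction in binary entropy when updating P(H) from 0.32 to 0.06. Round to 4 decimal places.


H_before = -p*log2(p) - (1-p)*log2(1-p) for p=0.32: 0.9044
H_after for p=0.06: 0.3274
Reduction = 0.9044 - 0.3274 = 0.5769

0.5769


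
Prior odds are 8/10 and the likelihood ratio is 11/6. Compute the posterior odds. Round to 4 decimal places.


Posterior odds = prior odds * likelihood ratio
= (8/10) * (11/6)
= 88 / 60
= 1.4667

1.4667


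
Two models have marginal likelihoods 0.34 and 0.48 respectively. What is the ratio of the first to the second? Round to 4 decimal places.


Evidence ratio = 0.34 / 0.48
= 0.7083

0.7083


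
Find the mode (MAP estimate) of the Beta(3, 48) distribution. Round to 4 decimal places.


For Beta(a,b) with a,b > 1:
Mode = (a-1)/(a+b-2) = (3-1)/(51-2)
= 2/49 = 0.0408

0.0408


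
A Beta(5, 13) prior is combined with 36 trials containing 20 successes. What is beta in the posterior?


In conjugate updating:
beta_posterior = beta_prior + (n - k)
= 13 + (36 - 20)
= 13 + 16 = 29

29


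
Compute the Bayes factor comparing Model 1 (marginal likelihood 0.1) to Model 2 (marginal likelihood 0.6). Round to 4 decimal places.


BF12 = marginal likelihood of M1 / marginal likelihood of M2
= 0.1/0.6
= 0.1667

0.1667


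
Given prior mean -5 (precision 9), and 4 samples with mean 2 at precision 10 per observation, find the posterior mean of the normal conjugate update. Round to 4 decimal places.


The posterior mean is a precision-weighted average of prior and data.
Post. prec. = 9 + 40 = 49
Post. mean = (-45 + 80)/49 = 35/49 = 0.7143

0.7143


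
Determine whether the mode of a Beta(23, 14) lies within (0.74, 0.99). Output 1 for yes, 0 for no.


First find the mode: (a-1)/(a+b-2) = 0.6286
Is 0.6286 in (0.74, 0.99)? 0

0


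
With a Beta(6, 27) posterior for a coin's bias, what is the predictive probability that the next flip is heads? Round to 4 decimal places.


The predictive probability equals the posterior mean.
P(next = heads) = alpha / (alpha + beta)
= 6 / 33 = 0.1818

0.1818


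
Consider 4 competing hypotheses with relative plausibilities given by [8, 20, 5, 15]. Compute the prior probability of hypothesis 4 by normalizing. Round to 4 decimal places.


Sum of weights = 8 + 20 + 5 + 15 = 48
Normalized prior for H4 = 15 / 48
= 0.3125

0.3125


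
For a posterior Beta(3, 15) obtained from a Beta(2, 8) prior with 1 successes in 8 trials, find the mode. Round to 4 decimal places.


Mode = (alpha - 1) / (alpha + beta - 2)
= 2 / 16
= 0.125

0.125


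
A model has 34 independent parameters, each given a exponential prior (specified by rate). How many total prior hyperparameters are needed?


Each exponential prior needs 1 hyperparameter (rate).
Total = 1 * 34 = 34

34


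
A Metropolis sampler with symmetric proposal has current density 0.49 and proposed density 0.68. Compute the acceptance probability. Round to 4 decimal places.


For symmetric proposals, acceptance = min(1, pi(x*)/pi(x))
= min(1, 0.68/0.49)
= min(1, 1.3878) = 1.0

1.0


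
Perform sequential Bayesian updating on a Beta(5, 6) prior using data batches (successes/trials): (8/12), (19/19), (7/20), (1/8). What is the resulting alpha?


Accumulate successes: 35
Posterior alpha = prior alpha + sum of successes
= 5 + 35 = 40

40


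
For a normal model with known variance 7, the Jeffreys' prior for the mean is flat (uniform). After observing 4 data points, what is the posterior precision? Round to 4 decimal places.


Jeffreys' prior for normal mean (known variance) is flat.
Prior precision = 0.
Posterior precision = prior_prec + n/sigma^2 = 0 + 4/7
= 0.5714

0.5714


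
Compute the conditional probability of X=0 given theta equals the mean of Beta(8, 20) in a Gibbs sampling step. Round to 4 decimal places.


Mean of Beta(8, 20) = 0.2857
P(X=0 | theta=0.2857) = 0.7143

0.7143


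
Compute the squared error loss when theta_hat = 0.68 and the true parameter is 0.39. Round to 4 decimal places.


L = (theta_hat - theta_true)^2
= (0.68 - 0.39)^2
= 0.29^2 = 0.0841

0.0841


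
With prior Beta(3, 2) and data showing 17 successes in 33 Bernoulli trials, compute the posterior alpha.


Conjugate update: alpha_posterior = alpha_prior + k
= 3 + 17 = 20

20


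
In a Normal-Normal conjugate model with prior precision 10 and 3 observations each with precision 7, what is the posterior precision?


Posterior precision = prior precision + n * observation precision
= 10 + 3 * 7
= 10 + 21 = 31

31


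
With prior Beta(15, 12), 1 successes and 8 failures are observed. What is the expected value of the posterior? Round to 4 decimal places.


Posterior = Beta(16, 20)
E[theta] = alpha/(alpha+beta)
= 16/36 = 0.4444

0.4444


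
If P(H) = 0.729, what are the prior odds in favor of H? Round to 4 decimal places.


Prior odds = P(H) / (1 - P(H))
= 0.729 / 0.271
= 2.69

2.69


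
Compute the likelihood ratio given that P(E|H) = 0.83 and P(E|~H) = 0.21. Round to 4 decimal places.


LR = P(E|H) / P(E|~H)
= 0.83 / 0.21 = 3.9524

3.9524


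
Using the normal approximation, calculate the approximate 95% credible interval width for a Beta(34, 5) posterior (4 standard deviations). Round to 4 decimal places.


Var(Beta) = 34*5/(39^2 * 40) = 0.0028
SD = 0.0529
Width ~ 4*SD = 0.2114

0.2114


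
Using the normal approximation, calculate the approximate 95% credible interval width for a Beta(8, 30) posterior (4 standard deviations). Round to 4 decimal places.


Var(Beta) = 8*30/(38^2 * 39) = 0.0043
SD = 0.0653
Width ~ 4*SD = 0.2611

0.2611


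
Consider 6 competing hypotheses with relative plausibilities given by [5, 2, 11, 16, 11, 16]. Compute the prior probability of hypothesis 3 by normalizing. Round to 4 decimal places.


Sum of weights = 5 + 2 + 11 + 16 + 11 + 16 = 61
Normalized prior for H3 = 11 / 61
= 0.1803

0.1803


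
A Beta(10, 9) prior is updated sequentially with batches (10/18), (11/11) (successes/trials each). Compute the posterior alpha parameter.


Sequential conjugate updating is equivalent to a single batch update.
Total successes across all batches = 21
alpha_posterior = alpha_prior + total_successes = 10 + 21
= 31

31


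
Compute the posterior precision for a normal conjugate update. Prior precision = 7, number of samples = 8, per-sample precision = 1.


tau_post = tau_0 + n * tau
= 7 + 8 * 1 = 15

15


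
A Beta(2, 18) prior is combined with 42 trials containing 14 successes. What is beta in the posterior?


In conjugate updating:
beta_posterior = beta_prior + (n - k)
= 18 + (42 - 14)
= 18 + 28 = 46

46


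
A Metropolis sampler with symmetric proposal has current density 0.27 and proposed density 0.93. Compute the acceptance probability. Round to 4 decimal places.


For symmetric proposals, acceptance = min(1, pi(x*)/pi(x))
= min(1, 0.93/0.27)
= min(1, 3.4444) = 1.0

1.0


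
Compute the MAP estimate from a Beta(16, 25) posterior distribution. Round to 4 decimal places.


MAP = mode of Beta distribution
= (alpha - 1)/(alpha + beta - 2)
= (16-1)/(16+25-2)
= 15/39 = 0.3846

0.3846


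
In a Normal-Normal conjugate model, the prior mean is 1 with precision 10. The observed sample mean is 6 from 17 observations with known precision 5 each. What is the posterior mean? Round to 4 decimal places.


Posterior precision = tau0 + n*tau = 10 + 17*5 = 95
Posterior mean = (tau0*mu0 + n*tau*xbar) / posterior_precision
= (10*1 + 17*5*6) / 95
= 520 / 95 = 5.4737

5.4737


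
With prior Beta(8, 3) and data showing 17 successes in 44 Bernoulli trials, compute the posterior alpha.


Conjugate update: alpha_posterior = alpha_prior + k
= 8 + 17 = 25

25


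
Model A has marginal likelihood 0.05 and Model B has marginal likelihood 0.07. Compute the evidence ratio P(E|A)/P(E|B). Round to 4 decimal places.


Evidence ratio = P(E|A) / P(E|B)
= 0.05 / 0.07
= 0.7143

0.7143


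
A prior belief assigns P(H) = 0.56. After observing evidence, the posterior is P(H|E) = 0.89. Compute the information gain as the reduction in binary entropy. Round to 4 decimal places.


H(prior) = -0.56*log2(0.56) - 0.44*log2(0.44)
= 0.9896
H(post) = -0.89*log2(0.89) - 0.11*log2(0.11)
= 0.4999
IG = 0.9896 - 0.4999 = 0.4897

0.4897


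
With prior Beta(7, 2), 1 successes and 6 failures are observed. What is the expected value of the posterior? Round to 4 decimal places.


Posterior = Beta(8, 8)
E[theta] = alpha/(alpha+beta)
= 8/16 = 0.5

0.5


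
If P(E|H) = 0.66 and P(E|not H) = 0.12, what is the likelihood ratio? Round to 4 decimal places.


Likelihood ratio = P(E|H) / P(E|not H)
= 0.66 / 0.12
= 5.5

5.5


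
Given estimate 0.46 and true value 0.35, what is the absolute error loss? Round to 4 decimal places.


Absolute error = |estimate - true|
= |0.11| = 0.11

0.11


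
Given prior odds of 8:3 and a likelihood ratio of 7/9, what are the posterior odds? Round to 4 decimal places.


Posterior odds = prior odds * LR
Prior odds = 8/3 = 2.6667
LR = 7/9 = 0.7778
Posterior odds = 2.6667 * 0.7778 = 2.0741

2.0741


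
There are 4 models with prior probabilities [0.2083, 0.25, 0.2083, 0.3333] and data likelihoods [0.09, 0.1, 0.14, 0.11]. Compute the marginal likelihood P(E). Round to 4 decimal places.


P(E) = sum over models of P(M_i) * P(E|M_i)
= 0.2083*0.09 + 0.25*0.1 + 0.2083*0.14 + 0.3333*0.11
= 0.1096

0.1096


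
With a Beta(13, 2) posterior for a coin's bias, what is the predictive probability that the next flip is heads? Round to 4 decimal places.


The predictive probability equals the posterior mean.
P(next = heads) = alpha / (alpha + beta)
= 13 / 15 = 0.8667

0.8667


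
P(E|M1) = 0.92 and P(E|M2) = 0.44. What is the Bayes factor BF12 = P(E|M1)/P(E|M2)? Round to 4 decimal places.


Bayes factor BF12 = P(E|M1) / P(E|M2)
= 0.92 / 0.44
= 2.0909

2.0909


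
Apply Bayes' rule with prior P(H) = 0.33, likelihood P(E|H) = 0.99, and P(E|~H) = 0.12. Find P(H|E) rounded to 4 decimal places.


Step 1: Compute marginal P(E) = P(E|H)P(H) + P(E|~H)P(~H)
= 0.99*0.33 + 0.12*0.67 = 0.4071
Step 2: P(H|E) = P(E|H)P(H)/P(E) = 0.3267/0.4071
= 0.8025

0.8025


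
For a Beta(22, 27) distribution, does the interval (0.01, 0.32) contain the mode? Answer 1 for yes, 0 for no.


Mode of Beta(a,b) = (a-1)/(a+b-2)
= (22-1)/(22+27-2) = 0.4468
Check: 0.01 <= 0.4468 <= 0.32?
Result: 0

0


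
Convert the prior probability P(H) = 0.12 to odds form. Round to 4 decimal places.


P(not H) = 1 - 0.12 = 0.88
Odds = 0.12 / 0.88 = 0.1364

0.1364


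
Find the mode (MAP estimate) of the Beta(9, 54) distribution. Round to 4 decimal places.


For Beta(a,b) with a,b > 1:
Mode = (a-1)/(a+b-2) = (9-1)/(63-2)
= 8/61 = 0.1311

0.1311


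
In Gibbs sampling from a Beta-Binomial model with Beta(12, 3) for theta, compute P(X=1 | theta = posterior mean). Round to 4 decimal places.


Posterior mean = alpha/(alpha+beta) = 12/15 = 0.8
P(X=1|theta=mean) = theta = 0.8

0.8


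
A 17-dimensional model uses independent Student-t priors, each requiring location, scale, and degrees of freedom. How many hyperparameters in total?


Per parameter: 3 (location, scale, and degrees of freedom).
Total = 17 * 3 = 51

51


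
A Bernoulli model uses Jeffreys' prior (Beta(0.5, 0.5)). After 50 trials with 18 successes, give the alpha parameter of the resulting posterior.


Posterior = Beta(prior_alpha + successes, prior_beta + failures)
= Beta(0.5 + 18, 0.5 + 32)
Posterior alpha = 0.5 + k = 0.5 + 18 = 18.5

18.5


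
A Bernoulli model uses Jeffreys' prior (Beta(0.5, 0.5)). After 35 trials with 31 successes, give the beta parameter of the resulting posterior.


Posterior = Beta(prior_alpha + successes, prior_beta + failures)
= Beta(0.5 + 31, 0.5 + 4)
Posterior beta = 0.5 + (n - k) = 0.5 + 4 = 4.5

4.5


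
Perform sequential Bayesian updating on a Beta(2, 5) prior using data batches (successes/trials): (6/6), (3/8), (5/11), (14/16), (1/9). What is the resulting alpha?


Accumulate successes: 29
Posterior alpha = prior alpha + sum of successes
= 2 + 29 = 31

31


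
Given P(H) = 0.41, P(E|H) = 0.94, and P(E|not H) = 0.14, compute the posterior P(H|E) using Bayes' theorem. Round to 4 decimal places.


By Bayes' theorem: P(H|E) = P(E|H)*P(H) / P(E)
P(E) = P(E|H)*P(H) + P(E|not H)*P(not H)
P(E) = 0.94*0.41 + 0.14*0.59 = 0.468
P(H|E) = 0.94*0.41 / 0.468 = 0.8235

0.8235


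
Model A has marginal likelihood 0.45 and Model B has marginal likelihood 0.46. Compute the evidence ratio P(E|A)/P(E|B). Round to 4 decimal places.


Evidence ratio = P(E|A) / P(E|B)
= 0.45 / 0.46
= 0.9783

0.9783


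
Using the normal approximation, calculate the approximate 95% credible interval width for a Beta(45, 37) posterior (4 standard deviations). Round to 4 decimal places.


Var(Beta) = 45*37/(82^2 * 83) = 0.003
SD = 0.0546
Width ~ 4*SD = 0.2185

0.2185


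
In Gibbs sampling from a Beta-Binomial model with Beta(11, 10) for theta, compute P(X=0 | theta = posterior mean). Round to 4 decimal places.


Posterior mean = alpha/(alpha+beta) = 11/21 = 0.5238
P(X=0|theta=mean) = 1 - theta = 0.4762

0.4762


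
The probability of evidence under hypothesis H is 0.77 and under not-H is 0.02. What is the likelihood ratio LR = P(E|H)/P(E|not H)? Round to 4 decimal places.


LR = 0.77 / 0.02
= 38.5

38.5


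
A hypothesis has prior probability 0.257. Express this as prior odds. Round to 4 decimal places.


Odds = P(H) / P(not H) = 0.257 / 0.743
= 0.3459

0.3459


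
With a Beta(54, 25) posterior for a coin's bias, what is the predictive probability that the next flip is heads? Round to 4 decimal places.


The predictive probability equals the posterior mean.
P(next = heads) = alpha / (alpha + beta)
= 54 / 79 = 0.6835

0.6835


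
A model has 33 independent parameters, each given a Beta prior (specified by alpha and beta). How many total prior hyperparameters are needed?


Each Beta prior needs 2 hyperparameters (alpha and beta).
Total = 2 * 33 = 66

66


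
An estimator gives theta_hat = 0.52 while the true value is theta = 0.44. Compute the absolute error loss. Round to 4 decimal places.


The absolute error loss is |theta_hat - theta|
= |0.52 - 0.44|
= 0.08

0.08


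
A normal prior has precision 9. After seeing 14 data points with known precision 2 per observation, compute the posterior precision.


In the conjugate normal model, precisions add:
tau_posterior = tau_prior + n * tau_data
= 9 + 14*2 = 37

37


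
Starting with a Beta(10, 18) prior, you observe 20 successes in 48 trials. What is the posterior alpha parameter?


For a Beta-Binomial conjugate model:
Posterior alpha = prior alpha + number of successes
= 10 + 20 = 30

30


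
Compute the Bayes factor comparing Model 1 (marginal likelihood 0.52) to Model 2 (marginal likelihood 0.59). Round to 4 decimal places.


BF12 = marginal likelihood of M1 / marginal likelihood of M2
= 0.52/0.59
= 0.8814

0.8814


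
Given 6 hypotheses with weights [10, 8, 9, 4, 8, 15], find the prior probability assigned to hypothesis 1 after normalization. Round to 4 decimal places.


To normalize, divide each weight by the sum of all weights.
Sum = 54
Prior(H1) = 10/54 = 0.1852

0.1852


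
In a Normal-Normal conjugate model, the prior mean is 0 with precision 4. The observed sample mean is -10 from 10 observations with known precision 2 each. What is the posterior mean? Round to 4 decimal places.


Posterior precision = tau0 + n*tau = 4 + 10*2 = 24
Posterior mean = (tau0*mu0 + n*tau*xbar) / posterior_precision
= (4*0 + 10*2*-10) / 24
= -200 / 24 = -8.3333

-8.3333


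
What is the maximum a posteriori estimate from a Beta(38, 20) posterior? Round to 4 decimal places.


The MAP estimate equals the mode of the distribution.
Mode of Beta(a,b) = (a-1)/(a+b-2)
= 37/56
= 0.6607

0.6607


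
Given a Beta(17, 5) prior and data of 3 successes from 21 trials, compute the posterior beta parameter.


Number of failures = 21 - 3 = 18
Posterior beta = 5 + 18 = 23

23


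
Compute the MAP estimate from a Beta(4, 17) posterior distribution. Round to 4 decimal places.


MAP = mode of Beta distribution
= (alpha - 1)/(alpha + beta - 2)
= (4-1)/(4+17-2)
= 3/19 = 0.1579

0.1579


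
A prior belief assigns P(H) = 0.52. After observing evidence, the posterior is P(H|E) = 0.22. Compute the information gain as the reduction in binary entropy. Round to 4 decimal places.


H(prior) = -0.52*log2(0.52) - 0.48*log2(0.48)
= 0.9988
H(post) = -0.22*log2(0.22) - 0.78*log2(0.78)
= 0.7602
IG = 0.9988 - 0.7602 = 0.2387

0.2387


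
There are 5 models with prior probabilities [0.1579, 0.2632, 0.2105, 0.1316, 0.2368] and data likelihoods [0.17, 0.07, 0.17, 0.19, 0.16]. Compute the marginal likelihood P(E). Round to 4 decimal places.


P(E) = sum over models of P(M_i) * P(E|M_i)
= 0.1579*0.17 + 0.2632*0.07 + 0.2105*0.17 + 0.1316*0.19 + 0.2368*0.16
= 0.1439

0.1439


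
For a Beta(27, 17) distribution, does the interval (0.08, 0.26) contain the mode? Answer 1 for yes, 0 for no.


Mode of Beta(a,b) = (a-1)/(a+b-2)
= (27-1)/(27+17-2) = 0.619
Check: 0.08 <= 0.619 <= 0.26?
Result: 0

0


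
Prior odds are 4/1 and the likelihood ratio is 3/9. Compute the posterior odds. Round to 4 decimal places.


Posterior odds = prior odds * likelihood ratio
= (4/1) * (3/9)
= 12 / 9
= 1.3333

1.3333


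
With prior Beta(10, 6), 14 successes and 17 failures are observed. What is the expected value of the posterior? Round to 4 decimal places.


Posterior = Beta(24, 23)
E[theta] = alpha/(alpha+beta)
= 24/47 = 0.5106

0.5106


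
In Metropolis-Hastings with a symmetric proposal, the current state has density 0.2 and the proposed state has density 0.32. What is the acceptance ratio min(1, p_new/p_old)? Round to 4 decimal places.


Ratio = p_new / p_old = 0.32 / 0.2 = 1.6
Acceptance = min(1, 1.6) = 1.0

1.0


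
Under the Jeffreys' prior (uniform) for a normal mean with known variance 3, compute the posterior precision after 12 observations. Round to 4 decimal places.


Prior precision = 0 (flat prior).
Post. prec. = 0 + n/var = 12/3 = 4.0

4.0


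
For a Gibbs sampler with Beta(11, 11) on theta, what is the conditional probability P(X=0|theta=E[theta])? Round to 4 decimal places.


E[theta] = 11/(11+11) = 0.5
P(X=0|theta) = 1 - theta = 0.5

0.5


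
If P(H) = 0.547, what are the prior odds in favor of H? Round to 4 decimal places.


Prior odds = P(H) / (1 - P(H))
= 0.547 / 0.453
= 1.2075

1.2075


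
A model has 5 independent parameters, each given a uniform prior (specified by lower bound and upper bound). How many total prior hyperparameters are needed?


Each uniform prior needs 2 hyperparameters (lower bound and upper bound).
Total = 2 * 5 = 10

10


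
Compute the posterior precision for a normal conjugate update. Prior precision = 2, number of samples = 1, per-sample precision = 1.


tau_post = tau_0 + n * tau
= 2 + 1 * 1 = 3

3


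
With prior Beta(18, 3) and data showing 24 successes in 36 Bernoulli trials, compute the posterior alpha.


Conjugate update: alpha_posterior = alpha_prior + k
= 18 + 24 = 42

42


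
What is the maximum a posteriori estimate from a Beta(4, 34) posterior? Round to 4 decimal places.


The MAP estimate equals the mode of the distribution.
Mode of Beta(a,b) = (a-1)/(a+b-2)
= 3/36
= 0.0833

0.0833


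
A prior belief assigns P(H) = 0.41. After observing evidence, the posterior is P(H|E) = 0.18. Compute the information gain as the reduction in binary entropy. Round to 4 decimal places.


H(prior) = -0.41*log2(0.41) - 0.59*log2(0.59)
= 0.9765
H(post) = -0.18*log2(0.18) - 0.82*log2(0.82)
= 0.6801
IG = 0.9765 - 0.6801 = 0.2964

0.2964


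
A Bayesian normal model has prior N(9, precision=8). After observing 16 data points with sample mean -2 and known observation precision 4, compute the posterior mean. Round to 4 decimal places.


Posterior mean = (prior_precision * prior_mean + n * data_precision * data_mean) / (prior_precision + n * data_precision)
Numerator = 8*9 + 16*4*-2 = -56
Denominator = 8 + 16*4 = 72
Posterior mean = -0.7778

-0.7778


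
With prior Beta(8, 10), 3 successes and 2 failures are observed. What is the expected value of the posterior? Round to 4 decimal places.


Posterior = Beta(11, 12)
E[theta] = alpha/(alpha+beta)
= 11/23 = 0.4783

0.4783


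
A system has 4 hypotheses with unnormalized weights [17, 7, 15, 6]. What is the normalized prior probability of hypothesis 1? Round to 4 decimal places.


The normalized prior is the weight divided by the total.
Total weight = 45
P(H1) = 17 / 45 = 0.3778

0.3778


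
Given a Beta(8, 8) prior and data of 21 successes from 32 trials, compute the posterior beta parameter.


Number of failures = 32 - 21 = 11
Posterior beta = 8 + 11 = 19

19


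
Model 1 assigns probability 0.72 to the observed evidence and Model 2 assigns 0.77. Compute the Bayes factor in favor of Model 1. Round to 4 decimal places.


BF = P(data|M1) / P(data|M2)
= 0.72 / 0.77 = 0.9351

0.9351


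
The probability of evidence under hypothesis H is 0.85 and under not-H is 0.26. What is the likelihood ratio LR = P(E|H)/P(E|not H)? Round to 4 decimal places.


LR = 0.85 / 0.26
= 3.2692

3.2692


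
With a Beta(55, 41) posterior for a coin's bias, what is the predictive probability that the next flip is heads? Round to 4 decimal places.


The predictive probability equals the posterior mean.
P(next = heads) = alpha / (alpha + beta)
= 55 / 96 = 0.5729

0.5729


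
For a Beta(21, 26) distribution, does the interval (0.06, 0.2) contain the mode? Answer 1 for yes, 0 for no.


Mode of Beta(a,b) = (a-1)/(a+b-2)
= (21-1)/(21+26-2) = 0.4444
Check: 0.06 <= 0.4444 <= 0.2?
Result: 0

0


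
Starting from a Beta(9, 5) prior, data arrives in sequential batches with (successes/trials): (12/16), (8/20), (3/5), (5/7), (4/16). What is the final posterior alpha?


In sequential Bayesian updating, we sum all successes.
Total successes = 32
Final alpha = 9 + 32 = 41

41


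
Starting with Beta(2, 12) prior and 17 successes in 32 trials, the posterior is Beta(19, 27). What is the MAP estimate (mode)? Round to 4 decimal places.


The mode of Beta(a, b) when a > 1 and b > 1 is (a-1)/(a+b-2)
= (19 - 1) / (19 + 27 - 2)
= 18 / 44
= 0.4091

0.4091


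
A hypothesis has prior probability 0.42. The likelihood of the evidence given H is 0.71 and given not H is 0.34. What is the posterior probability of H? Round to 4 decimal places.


Using Bayes' theorem:
P(E) = 0.42 * 0.71 + 0.58 * 0.34
P(E) = 0.4954
P(H|E) = (0.42 * 0.71) / 0.4954 = 0.6019

0.6019


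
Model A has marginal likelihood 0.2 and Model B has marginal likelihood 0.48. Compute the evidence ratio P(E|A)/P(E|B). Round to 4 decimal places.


Evidence ratio = P(E|A) / P(E|B)
= 0.2 / 0.48
= 0.4167

0.4167


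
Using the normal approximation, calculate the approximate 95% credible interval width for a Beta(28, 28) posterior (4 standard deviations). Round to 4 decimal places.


Var(Beta) = 28*28/(56^2 * 57) = 0.0044
SD = 0.0662
Width ~ 4*SD = 0.2649

0.2649


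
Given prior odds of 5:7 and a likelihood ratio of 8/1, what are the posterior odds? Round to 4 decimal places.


Posterior odds = prior odds * LR
Prior odds = 5/7 = 0.7143
LR = 8/1 = 8.0
Posterior odds = 0.7143 * 8.0 = 5.7143

5.7143


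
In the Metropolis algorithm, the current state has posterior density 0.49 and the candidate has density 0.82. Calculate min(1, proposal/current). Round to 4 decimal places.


Ratio = 0.82/0.49 = 1.6735
Acceptance probability = min(1, 1.6735)
= 1.0

1.0


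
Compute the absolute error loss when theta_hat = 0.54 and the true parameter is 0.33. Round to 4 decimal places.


L = |theta_hat - theta_true|
= |0.54 - 0.33| = 0.21

0.21


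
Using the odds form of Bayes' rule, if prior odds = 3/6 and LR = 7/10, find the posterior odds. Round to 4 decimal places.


Bayes' rule in odds form: posterior odds = prior odds * LR
= (3 * 7) / (6 * 10)
= 21/60 = 0.35

0.35


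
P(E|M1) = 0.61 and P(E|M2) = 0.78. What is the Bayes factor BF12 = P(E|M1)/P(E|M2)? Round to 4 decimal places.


Bayes factor BF12 = P(E|M1) / P(E|M2)
= 0.61 / 0.78
= 0.7821

0.7821


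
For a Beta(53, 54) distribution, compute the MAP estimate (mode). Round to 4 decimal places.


MAP = mode = (a-1)/(a+b-2)
= (53-1)/(53+54-2)
= 52/105 = 0.4952

0.4952


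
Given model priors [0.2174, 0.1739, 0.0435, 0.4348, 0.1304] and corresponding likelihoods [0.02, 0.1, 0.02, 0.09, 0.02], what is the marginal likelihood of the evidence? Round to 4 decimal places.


P(E) = sum_i P(M_i) P(E|M_i)
= 0.0043 + 0.0174 + 0.0009 + 0.0391 + 0.0026
= 0.0643

0.0643


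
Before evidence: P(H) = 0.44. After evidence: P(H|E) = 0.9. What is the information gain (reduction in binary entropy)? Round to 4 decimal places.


Prior entropy = 0.9896
Posterior entropy = 0.469
Information gain = 0.9896 - 0.469 = 0.5206

0.5206


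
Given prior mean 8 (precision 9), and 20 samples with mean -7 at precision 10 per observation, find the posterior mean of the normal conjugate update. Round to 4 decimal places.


The posterior mean is a precision-weighted average of prior and data.
Post. prec. = 9 + 200 = 209
Post. mean = (72 + -1400)/209 = -1328/209 = -6.3541

-6.3541


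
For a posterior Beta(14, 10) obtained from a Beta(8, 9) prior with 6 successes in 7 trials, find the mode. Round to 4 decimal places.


Mode = (alpha - 1) / (alpha + beta - 2)
= 13 / 22
= 0.5909

0.5909


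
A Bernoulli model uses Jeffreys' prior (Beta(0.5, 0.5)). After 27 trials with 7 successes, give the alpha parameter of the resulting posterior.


Posterior = Beta(prior_alpha + successes, prior_beta + failures)
= Beta(0.5 + 7, 0.5 + 20)
Posterior alpha = 0.5 + k = 0.5 + 7 = 7.5

7.5


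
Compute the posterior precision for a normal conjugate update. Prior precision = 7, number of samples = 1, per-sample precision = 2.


tau_post = tau_0 + n * tau
= 7 + 1 * 2 = 9

9


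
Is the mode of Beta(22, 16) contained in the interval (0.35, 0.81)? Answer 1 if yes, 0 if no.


Mode = (a-1)/(a+b-2) = 21/36 = 0.5833
Interval: (0.35, 0.81)
Contains mode? 1

1


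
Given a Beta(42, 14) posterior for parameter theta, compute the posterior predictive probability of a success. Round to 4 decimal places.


For a Beta-Bernoulli model, the predictive probability is the mean:
P(success) = 42/(42+14) = 42/56 = 0.75

0.75


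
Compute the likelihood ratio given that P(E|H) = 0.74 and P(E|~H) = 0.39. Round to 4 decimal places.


LR = P(E|H) / P(E|~H)
= 0.74 / 0.39 = 1.8974

1.8974


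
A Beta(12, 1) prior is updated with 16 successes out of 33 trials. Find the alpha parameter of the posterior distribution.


In the Beta-Binomial conjugate update:
alpha_post = alpha_prior + successes
= 12 + 16
= 28

28


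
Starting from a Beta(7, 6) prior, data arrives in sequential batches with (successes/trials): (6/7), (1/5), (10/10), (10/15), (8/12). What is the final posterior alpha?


In sequential Bayesian updating, we sum all successes.
Total successes = 35
Final alpha = 7 + 35 = 42

42


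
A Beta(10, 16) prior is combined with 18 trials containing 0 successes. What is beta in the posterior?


In conjugate updating:
beta_posterior = beta_prior + (n - k)
= 16 + (18 - 0)
= 16 + 18 = 34

34


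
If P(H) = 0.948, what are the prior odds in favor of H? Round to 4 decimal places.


Prior odds = P(H) / (1 - P(H))
= 0.948 / 0.052
= 18.2308

18.2308


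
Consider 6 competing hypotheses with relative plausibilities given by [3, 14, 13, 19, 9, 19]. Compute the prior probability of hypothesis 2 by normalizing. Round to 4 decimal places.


Sum of weights = 3 + 14 + 13 + 19 + 9 + 19 = 77
Normalized prior for H2 = 14 / 77
= 0.1818

0.1818


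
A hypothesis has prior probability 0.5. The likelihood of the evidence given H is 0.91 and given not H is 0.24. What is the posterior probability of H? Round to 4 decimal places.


Using Bayes' theorem:
P(E) = 0.5 * 0.91 + 0.5 * 0.24
P(E) = 0.575
P(H|E) = (0.5 * 0.91) / 0.575 = 0.7913

0.7913


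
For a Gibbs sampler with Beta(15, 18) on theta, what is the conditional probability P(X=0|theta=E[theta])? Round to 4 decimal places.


E[theta] = 15/(15+18) = 0.4545
P(X=0|theta) = 1 - theta = 0.5455

0.5455


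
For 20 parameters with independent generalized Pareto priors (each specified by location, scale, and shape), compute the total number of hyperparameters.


A generalized Pareto prior has 3 hyperparameters per parameter.
Total = 20 * 3 = 60

60


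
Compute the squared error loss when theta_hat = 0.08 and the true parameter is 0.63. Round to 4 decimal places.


L = (theta_hat - theta_true)^2
= (0.08 - 0.63)^2
= -0.55^2 = 0.3025

0.3025


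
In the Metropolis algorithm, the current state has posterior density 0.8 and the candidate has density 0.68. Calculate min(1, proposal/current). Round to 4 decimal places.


Ratio = 0.68/0.8 = 0.85
Acceptance probability = min(1, 0.85)
= 0.85

0.85


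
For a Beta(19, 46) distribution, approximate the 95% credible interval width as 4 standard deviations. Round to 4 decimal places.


Variance of Beta(a,b) = ab / ((a+b)^2 * (a+b+1))
= 19*46 / ((65)^2 * 66)
= 0.0031
SD = sqrt(0.0031) = 0.056
Width = 4 * SD = 0.2239

0.2239


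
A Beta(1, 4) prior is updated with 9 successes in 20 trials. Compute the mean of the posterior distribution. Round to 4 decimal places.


After update: Beta(10, 15)
Mean = 10 / (10 + 15) = 10 / 25
= 0.4

0.4


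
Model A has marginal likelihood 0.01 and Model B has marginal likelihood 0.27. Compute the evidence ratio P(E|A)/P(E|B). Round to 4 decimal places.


Evidence ratio = P(E|A) / P(E|B)
= 0.01 / 0.27
= 0.037

0.037


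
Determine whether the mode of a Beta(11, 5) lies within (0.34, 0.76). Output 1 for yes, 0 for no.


First find the mode: (a-1)/(a+b-2) = 0.7143
Is 0.7143 in (0.34, 0.76)? 1

1


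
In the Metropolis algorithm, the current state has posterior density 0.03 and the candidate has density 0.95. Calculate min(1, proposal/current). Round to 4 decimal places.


Ratio = 0.95/0.03 = 31.6667
Acceptance probability = min(1, 31.6667)
= 1.0

1.0


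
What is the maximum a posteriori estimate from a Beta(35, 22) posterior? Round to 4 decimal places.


The MAP estimate equals the mode of the distribution.
Mode of Beta(a,b) = (a-1)/(a+b-2)
= 34/55
= 0.6182

0.6182


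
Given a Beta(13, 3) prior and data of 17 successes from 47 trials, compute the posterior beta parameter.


Number of failures = 47 - 17 = 30
Posterior beta = 3 + 30 = 33

33


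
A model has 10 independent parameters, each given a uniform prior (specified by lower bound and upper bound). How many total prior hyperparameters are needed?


Each uniform prior needs 2 hyperparameters (lower bound and upper bound).
Total = 2 * 10 = 20

20


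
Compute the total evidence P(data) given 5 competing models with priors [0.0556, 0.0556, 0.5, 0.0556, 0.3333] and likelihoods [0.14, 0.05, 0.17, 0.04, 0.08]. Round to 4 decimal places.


Marginal likelihood = sum P(model_i) * P(data|model_i)
Model 1: 0.0556 * 0.14 = 0.0078
Model 2: 0.0556 * 0.05 = 0.0028
Model 3: 0.5 * 0.17 = 0.085
Model 4: 0.0556 * 0.04 = 0.0022
Model 5: 0.3333 * 0.08 = 0.0267
Total = 0.1245

0.1245


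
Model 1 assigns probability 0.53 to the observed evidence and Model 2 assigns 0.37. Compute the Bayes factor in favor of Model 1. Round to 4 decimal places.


BF = P(data|M1) / P(data|M2)
= 0.53 / 0.37 = 1.4324

1.4324


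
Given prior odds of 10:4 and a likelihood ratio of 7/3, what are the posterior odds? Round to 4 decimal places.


Posterior odds = prior odds * LR
Prior odds = 10/4 = 2.5
LR = 7/3 = 2.3333
Posterior odds = 2.5 * 2.3333 = 5.8333

5.8333


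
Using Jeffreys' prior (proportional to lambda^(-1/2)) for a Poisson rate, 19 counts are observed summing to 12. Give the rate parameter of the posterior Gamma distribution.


Conjugate update: Gamma(prior_shape + S, prior_rate + n).
Prior shape = 0.5, prior rate = 0.
Posterior rate = 0 + n = 19

19.0


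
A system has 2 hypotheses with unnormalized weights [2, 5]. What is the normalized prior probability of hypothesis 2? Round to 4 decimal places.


The normalized prior is the weight divided by the total.
Total weight = 7
P(H2) = 5 / 7 = 0.7143

0.7143


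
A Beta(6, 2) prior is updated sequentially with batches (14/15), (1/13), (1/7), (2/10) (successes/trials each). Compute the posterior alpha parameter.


Sequential conjugate updating is equivalent to a single batch update.
Total successes across all batches = 18
alpha_posterior = alpha_prior + total_successes = 6 + 18
= 24

24


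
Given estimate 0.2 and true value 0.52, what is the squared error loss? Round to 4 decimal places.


Squared error = (estimate - true)^2
Difference = -0.32
Loss = -0.32^2 = 0.1024

0.1024


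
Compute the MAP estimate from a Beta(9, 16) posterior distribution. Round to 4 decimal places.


MAP = mode of Beta distribution
= (alpha - 1)/(alpha + beta - 2)
= (9-1)/(9+16-2)
= 8/23 = 0.3478

0.3478


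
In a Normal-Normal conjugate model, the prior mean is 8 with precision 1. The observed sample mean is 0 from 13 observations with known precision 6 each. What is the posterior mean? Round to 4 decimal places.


Posterior precision = tau0 + n*tau = 1 + 13*6 = 79
Posterior mean = (tau0*mu0 + n*tau*xbar) / posterior_precision
= (1*8 + 13*6*0) / 79
= 8 / 79 = 0.1013

0.1013
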